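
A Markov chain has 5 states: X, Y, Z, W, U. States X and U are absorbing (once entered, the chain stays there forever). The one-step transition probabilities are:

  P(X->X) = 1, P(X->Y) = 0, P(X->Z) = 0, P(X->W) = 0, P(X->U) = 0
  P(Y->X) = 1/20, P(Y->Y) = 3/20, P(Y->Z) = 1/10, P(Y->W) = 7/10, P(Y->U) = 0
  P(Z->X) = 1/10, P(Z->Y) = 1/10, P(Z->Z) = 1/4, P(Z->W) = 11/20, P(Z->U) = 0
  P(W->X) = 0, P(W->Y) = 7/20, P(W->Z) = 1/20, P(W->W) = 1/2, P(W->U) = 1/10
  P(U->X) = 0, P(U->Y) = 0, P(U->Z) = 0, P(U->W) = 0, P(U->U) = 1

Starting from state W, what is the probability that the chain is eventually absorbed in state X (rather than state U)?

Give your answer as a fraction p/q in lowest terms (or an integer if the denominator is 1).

Let a_i = P(absorbed in X | start in state i).
Boundary conditions: a_X = 1, a_U = 0.
For each transient state i, a_i = sum_j P(i->j) * a_j:
  a_Y = 1/20*a_X + 3/20*a_Y + 1/10*a_Z + 7/10*a_W + 0*a_U
  a_Z = 1/10*a_X + 1/10*a_Y + 1/4*a_Z + 11/20*a_W + 0*a_U
  a_W = 0*a_X + 7/20*a_Y + 1/20*a_Z + 1/2*a_W + 1/10*a_U

Substituting a_X = 1 and a_U = 0, rearrange to (I - Q) a = r where r[i] = P(i -> X):
  [17/20, -1/10, -7/10] . (a_Y, a_Z, a_W) = 1/20
  [-1/10, 3/4, -11/20] . (a_Y, a_Z, a_W) = 1/10
  [-7/20, -1/20, 1/2] . (a_Y, a_Z, a_W) = 0

Solving yields:
  a_Y = 207/671
  a_Z = 241/671
  a_W = 169/671

Starting state is W, so the absorption probability is a_W = 169/671.

Answer: 169/671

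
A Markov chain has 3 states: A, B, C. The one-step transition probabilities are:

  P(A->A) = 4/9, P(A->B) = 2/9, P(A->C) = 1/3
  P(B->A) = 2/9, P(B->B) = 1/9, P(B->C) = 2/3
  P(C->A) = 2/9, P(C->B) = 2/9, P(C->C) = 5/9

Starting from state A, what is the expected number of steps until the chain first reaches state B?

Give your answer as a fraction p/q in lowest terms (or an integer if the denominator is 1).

Let h_i = expected steps to first reach B from state i.
Boundary: h_B = 0.
First-step equations for the other states:
  h_A = 1 + 4/9*h_A + 2/9*h_B + 1/3*h_C
  h_C = 1 + 2/9*h_A + 2/9*h_B + 5/9*h_C

Substituting h_B = 0 and rearranging gives the linear system (I - Q) h = 1:
  [5/9, -1/3] . (h_A, h_C) = 1
  [-2/9, 4/9] . (h_A, h_C) = 1

Solving yields:
  h_A = 9/2
  h_C = 9/2

Starting state is A, so the expected hitting time is h_A = 9/2.

Answer: 9/2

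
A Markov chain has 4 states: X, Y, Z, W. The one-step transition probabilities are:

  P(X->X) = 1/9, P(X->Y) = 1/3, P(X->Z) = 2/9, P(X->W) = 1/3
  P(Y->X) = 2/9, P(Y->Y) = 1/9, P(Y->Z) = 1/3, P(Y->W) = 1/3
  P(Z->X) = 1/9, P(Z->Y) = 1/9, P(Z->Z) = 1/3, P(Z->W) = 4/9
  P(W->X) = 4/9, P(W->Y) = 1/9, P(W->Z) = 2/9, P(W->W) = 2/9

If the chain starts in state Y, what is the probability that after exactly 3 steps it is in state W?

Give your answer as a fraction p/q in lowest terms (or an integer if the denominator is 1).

Computing P^3 by repeated multiplication:
P^1 =
  X: [1/9, 1/3, 2/9, 1/3]
  Y: [2/9, 1/9, 1/3, 1/3]
  Z: [1/9, 1/9, 1/3, 4/9]
  W: [4/9, 1/9, 2/9, 2/9]
P^2 =
  X: [7/27, 11/81, 23/81, 26/81]
  Y: [19/81, 13/81, 22/81, 1/3]
  Z: [22/81, 11/81, 22/81, 26/81]
  W: [16/81, 17/81, 7/27, 1/3]
P^3 =
  X: [170/729, 41/243, 196/729, 80/243]
  Y: [175/729, 119/729, 197/729, 238/729]
  Z: [170/729, 125/729, 65/243, 239/729]
  W: [179/729, 113/729, 200/729, 79/243]

(P^3)[Y -> W] = 238/729

Answer: 238/729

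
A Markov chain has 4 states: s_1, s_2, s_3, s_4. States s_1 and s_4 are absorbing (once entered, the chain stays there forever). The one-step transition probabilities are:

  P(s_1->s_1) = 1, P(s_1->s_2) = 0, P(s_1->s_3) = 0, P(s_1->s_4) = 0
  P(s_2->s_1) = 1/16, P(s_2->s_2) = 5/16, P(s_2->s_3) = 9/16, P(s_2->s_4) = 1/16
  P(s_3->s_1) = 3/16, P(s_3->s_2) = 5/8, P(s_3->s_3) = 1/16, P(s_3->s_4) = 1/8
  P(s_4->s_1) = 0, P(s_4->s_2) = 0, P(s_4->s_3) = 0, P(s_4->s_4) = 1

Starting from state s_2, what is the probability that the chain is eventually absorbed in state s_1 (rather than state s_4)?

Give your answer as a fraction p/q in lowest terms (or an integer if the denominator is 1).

Let a_i = P(absorbed in s_1 | start in state i).
Boundary conditions: a_s_1 = 1, a_s_4 = 0.
For each transient state i, a_i = sum_j P(i->j) * a_j:
  a_s_2 = 1/16*a_s_1 + 5/16*a_s_2 + 9/16*a_s_3 + 1/16*a_s_4
  a_s_3 = 3/16*a_s_1 + 5/8*a_s_2 + 1/16*a_s_3 + 1/8*a_s_4

Substituting a_s_1 = 1 and a_s_4 = 0, rearrange to (I - Q) a = r where r[i] = P(i -> s_1):
  [11/16, -9/16] . (a_s_2, a_s_3) = 1/16
  [-5/8, 15/16] . (a_s_2, a_s_3) = 3/16

Solving yields:
  a_s_2 = 14/25
  a_s_3 = 43/75

Starting state is s_2, so the absorption probability is a_s_2 = 14/25.

Answer: 14/25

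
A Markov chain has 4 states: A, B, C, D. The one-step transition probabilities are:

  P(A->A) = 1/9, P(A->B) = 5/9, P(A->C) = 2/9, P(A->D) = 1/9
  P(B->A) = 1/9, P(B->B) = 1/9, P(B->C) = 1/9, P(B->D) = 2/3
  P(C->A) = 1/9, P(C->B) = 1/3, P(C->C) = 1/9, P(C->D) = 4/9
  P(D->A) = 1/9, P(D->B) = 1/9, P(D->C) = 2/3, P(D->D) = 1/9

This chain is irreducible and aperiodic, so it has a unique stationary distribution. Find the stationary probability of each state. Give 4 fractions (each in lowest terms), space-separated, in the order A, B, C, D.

Answer: 1/9 47/204 385/1224 421/1224

Derivation:
The stationary distribution satisfies pi = pi * P, i.e.:
  pi_A = 1/9*pi_A + 1/9*pi_B + 1/9*pi_C + 1/9*pi_D
  pi_B = 5/9*pi_A + 1/9*pi_B + 1/3*pi_C + 1/9*pi_D
  pi_C = 2/9*pi_A + 1/9*pi_B + 1/9*pi_C + 2/3*pi_D
  pi_D = 1/9*pi_A + 2/3*pi_B + 4/9*pi_C + 1/9*pi_D
with normalization: pi_A + pi_B + pi_C + pi_D = 1.

Using the first 3 balance equations plus normalization, the linear system A*pi = b is:
  [-8/9, 1/9, 1/9, 1/9] . pi = 0
  [5/9, -8/9, 1/3, 1/9] . pi = 0
  [2/9, 1/9, -8/9, 2/3] . pi = 0
  [1, 1, 1, 1] . pi = 1

Solving yields:
  pi_A = 1/9
  pi_B = 47/204
  pi_C = 385/1224
  pi_D = 421/1224

Verification (pi * P):
  1/9*1/9 + 47/204*1/9 + 385/1224*1/9 + 421/1224*1/9 = 1/9 = pi_A  (ok)
  1/9*5/9 + 47/204*1/9 + 385/1224*1/3 + 421/1224*1/9 = 47/204 = pi_B  (ok)
  1/9*2/9 + 47/204*1/9 + 385/1224*1/9 + 421/1224*2/3 = 385/1224 = pi_C  (ok)
  1/9*1/9 + 47/204*2/3 + 385/1224*4/9 + 421/1224*1/9 = 421/1224 = pi_D  (ok)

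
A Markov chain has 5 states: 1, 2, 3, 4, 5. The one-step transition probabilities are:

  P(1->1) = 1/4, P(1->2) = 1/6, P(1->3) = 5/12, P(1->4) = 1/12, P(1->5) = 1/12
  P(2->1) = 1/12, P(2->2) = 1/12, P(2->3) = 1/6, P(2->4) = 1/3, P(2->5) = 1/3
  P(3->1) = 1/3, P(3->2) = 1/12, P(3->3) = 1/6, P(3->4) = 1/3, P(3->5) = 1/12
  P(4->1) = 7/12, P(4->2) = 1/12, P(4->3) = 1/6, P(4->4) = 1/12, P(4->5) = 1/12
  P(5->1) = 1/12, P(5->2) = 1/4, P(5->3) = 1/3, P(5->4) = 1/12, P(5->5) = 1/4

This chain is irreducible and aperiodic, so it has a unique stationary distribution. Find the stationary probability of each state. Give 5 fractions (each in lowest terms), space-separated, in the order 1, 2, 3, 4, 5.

The stationary distribution satisfies pi = pi * P, i.e.:
  pi_1 = 1/4*pi_1 + 1/12*pi_2 + 1/3*pi_3 + 7/12*pi_4 + 1/12*pi_5
  pi_2 = 1/6*pi_1 + 1/12*pi_2 + 1/12*pi_3 + 1/12*pi_4 + 1/4*pi_5
  pi_3 = 5/12*pi_1 + 1/6*pi_2 + 1/6*pi_3 + 1/6*pi_4 + 1/3*pi_5
  pi_4 = 1/12*pi_1 + 1/3*pi_2 + 1/3*pi_3 + 1/12*pi_4 + 1/12*pi_5
  pi_5 = 1/12*pi_1 + 1/3*pi_2 + 1/12*pi_3 + 1/12*pi_4 + 1/4*pi_5
with normalization: pi_1 + pi_2 + pi_3 + pi_4 + pi_5 = 1.

Using the first 4 balance equations plus normalization, the linear system A*pi = b is:
  [-3/4, 1/12, 1/3, 7/12, 1/12] . pi = 0
  [1/6, -11/12, 1/12, 1/12, 1/4] . pi = 0
  [5/12, 1/6, -5/6, 1/6, 1/3] . pi = 0
  [1/12, 1/3, 1/3, -11/12, 1/12] . pi = 0
  [1, 1, 1, 1, 1] . pi = 1

Solving yields:
  pi_1 = 127/442
  pi_2 = 173/1326
  pi_3 = 347/1326
  pi_4 = 37/204
  pi_5 = 123/884

Verification (pi * P):
  127/442*1/4 + 173/1326*1/12 + 347/1326*1/3 + 37/204*7/12 + 123/884*1/12 = 127/442 = pi_1  (ok)
  127/442*1/6 + 173/1326*1/12 + 347/1326*1/12 + 37/204*1/12 + 123/884*1/4 = 173/1326 = pi_2  (ok)
  127/442*5/12 + 173/1326*1/6 + 347/1326*1/6 + 37/204*1/6 + 123/884*1/3 = 347/1326 = pi_3  (ok)
  127/442*1/12 + 173/1326*1/3 + 347/1326*1/3 + 37/204*1/12 + 123/884*1/12 = 37/204 = pi_4  (ok)
  127/442*1/12 + 173/1326*1/3 + 347/1326*1/12 + 37/204*1/12 + 123/884*1/4 = 123/884 = pi_5  (ok)

Answer: 127/442 173/1326 347/1326 37/204 123/884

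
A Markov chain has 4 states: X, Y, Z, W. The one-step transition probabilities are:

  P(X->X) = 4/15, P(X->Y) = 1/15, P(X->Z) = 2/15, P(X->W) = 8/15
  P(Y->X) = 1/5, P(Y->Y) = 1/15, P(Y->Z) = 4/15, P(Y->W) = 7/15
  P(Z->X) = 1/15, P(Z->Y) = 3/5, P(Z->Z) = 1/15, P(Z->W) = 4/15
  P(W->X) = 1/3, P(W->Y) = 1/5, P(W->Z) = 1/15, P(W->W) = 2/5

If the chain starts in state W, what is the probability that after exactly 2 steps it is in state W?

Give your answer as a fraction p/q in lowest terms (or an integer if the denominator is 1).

Computing P^2 by repeated multiplication:
P^1 =
  X: [4/15, 1/15, 2/15, 8/15]
  Y: [1/5, 1/15, 4/15, 7/15]
  Z: [1/15, 3/5, 1/15, 4/15]
  W: [1/3, 1/5, 1/15, 2/5]
P^2 =
  X: [61/225, 47/225, 22/225, 19/45]
  Y: [6/25, 61/225, 7/75, 89/225]
  Z: [52/225, 31/225, 43/225, 11/25]
  W: [4/15, 7/45, 29/225, 101/225]

(P^2)[W -> W] = 101/225

Answer: 101/225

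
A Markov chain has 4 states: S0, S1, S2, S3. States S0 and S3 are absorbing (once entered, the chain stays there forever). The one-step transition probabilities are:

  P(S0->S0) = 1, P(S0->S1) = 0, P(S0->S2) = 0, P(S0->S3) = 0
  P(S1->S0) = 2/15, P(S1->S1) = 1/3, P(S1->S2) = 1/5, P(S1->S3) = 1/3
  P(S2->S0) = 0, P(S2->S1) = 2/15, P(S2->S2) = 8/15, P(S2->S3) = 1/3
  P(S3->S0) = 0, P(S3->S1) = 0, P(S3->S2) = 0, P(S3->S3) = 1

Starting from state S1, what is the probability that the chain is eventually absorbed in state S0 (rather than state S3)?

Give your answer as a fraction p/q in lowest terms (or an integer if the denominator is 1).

Answer: 7/32

Derivation:
Let a_i = P(absorbed in S0 | start in state i).
Boundary conditions: a_S0 = 1, a_S3 = 0.
For each transient state i, a_i = sum_j P(i->j) * a_j:
  a_S1 = 2/15*a_S0 + 1/3*a_S1 + 1/5*a_S2 + 1/3*a_S3
  a_S2 = 0*a_S0 + 2/15*a_S1 + 8/15*a_S2 + 1/3*a_S3

Substituting a_S0 = 1 and a_S3 = 0, rearrange to (I - Q) a = r where r[i] = P(i -> S0):
  [2/3, -1/5] . (a_S1, a_S2) = 2/15
  [-2/15, 7/15] . (a_S1, a_S2) = 0

Solving yields:
  a_S1 = 7/32
  a_S2 = 1/16

Starting state is S1, so the absorption probability is a_S1 = 7/32.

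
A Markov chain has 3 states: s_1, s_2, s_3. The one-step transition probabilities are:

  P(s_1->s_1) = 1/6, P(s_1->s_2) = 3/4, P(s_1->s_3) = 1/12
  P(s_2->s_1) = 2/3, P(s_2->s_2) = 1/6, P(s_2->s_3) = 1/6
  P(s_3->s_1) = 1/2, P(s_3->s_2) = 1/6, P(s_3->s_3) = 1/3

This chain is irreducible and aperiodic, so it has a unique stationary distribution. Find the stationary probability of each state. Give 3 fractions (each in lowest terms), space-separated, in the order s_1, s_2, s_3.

Answer: 38/89 37/89 14/89

Derivation:
The stationary distribution satisfies pi = pi * P, i.e.:
  pi_s_1 = 1/6*pi_s_1 + 2/3*pi_s_2 + 1/2*pi_s_3
  pi_s_2 = 3/4*pi_s_1 + 1/6*pi_s_2 + 1/6*pi_s_3
  pi_s_3 = 1/12*pi_s_1 + 1/6*pi_s_2 + 1/3*pi_s_3
with normalization: pi_s_1 + pi_s_2 + pi_s_3 = 1.

Using the first 2 balance equations plus normalization, the linear system A*pi = b is:
  [-5/6, 2/3, 1/2] . pi = 0
  [3/4, -5/6, 1/6] . pi = 0
  [1, 1, 1] . pi = 1

Solving yields:
  pi_s_1 = 38/89
  pi_s_2 = 37/89
  pi_s_3 = 14/89

Verification (pi * P):
  38/89*1/6 + 37/89*2/3 + 14/89*1/2 = 38/89 = pi_s_1  (ok)
  38/89*3/4 + 37/89*1/6 + 14/89*1/6 = 37/89 = pi_s_2  (ok)
  38/89*1/12 + 37/89*1/6 + 14/89*1/3 = 14/89 = pi_s_3  (ok)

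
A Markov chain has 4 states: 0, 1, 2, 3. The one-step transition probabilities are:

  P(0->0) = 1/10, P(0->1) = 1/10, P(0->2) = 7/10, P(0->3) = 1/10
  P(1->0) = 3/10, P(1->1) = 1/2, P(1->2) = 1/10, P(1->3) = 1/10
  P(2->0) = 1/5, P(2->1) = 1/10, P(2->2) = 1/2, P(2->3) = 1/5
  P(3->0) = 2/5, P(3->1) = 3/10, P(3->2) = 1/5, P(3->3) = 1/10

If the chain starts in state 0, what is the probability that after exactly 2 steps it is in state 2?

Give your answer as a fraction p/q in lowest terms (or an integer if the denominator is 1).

Answer: 9/20

Derivation:
Computing P^2 by repeated multiplication:
P^1 =
  0: [1/10, 1/10, 7/10, 1/10]
  1: [3/10, 1/2, 1/10, 1/10]
  2: [1/5, 1/10, 1/2, 1/5]
  3: [2/5, 3/10, 1/5, 1/10]
P^2 =
  0: [11/50, 4/25, 9/20, 17/100]
  1: [6/25, 8/25, 33/100, 11/100]
  2: [23/100, 9/50, 11/25, 3/20]
  3: [21/100, 6/25, 43/100, 3/25]

(P^2)[0 -> 2] = 9/20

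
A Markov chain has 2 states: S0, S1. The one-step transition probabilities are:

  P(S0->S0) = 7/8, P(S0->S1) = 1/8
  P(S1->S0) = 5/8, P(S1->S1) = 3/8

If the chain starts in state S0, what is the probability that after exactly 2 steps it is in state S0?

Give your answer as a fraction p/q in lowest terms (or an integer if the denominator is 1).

Computing P^2 by repeated multiplication:
P^1 =
  S0: [7/8, 1/8]
  S1: [5/8, 3/8]
P^2 =
  S0: [27/32, 5/32]
  S1: [25/32, 7/32]

(P^2)[S0 -> S0] = 27/32

Answer: 27/32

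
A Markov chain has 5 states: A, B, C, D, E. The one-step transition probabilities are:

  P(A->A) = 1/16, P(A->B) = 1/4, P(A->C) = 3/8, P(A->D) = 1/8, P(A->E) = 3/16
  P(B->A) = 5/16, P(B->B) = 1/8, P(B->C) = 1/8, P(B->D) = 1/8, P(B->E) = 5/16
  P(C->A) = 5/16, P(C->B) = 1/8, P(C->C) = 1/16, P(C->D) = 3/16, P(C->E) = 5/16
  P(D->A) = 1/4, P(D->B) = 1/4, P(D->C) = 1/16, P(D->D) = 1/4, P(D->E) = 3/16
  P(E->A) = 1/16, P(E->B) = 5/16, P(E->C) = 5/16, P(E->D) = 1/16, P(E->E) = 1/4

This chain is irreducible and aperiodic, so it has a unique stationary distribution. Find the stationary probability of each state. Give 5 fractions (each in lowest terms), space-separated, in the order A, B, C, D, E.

The stationary distribution satisfies pi = pi * P, i.e.:
  pi_A = 1/16*pi_A + 5/16*pi_B + 5/16*pi_C + 1/4*pi_D + 1/16*pi_E
  pi_B = 1/4*pi_A + 1/8*pi_B + 1/8*pi_C + 1/4*pi_D + 5/16*pi_E
  pi_C = 3/8*pi_A + 1/8*pi_B + 1/16*pi_C + 1/16*pi_D + 5/16*pi_E
  pi_D = 1/8*pi_A + 1/8*pi_B + 3/16*pi_C + 1/4*pi_D + 1/16*pi_E
  pi_E = 3/16*pi_A + 5/16*pi_B + 5/16*pi_C + 3/16*pi_D + 1/4*pi_E
with normalization: pi_A + pi_B + pi_C + pi_D + pi_E = 1.

Using the first 4 balance equations plus normalization, the linear system A*pi = b is:
  [-15/16, 5/16, 5/16, 1/4, 1/16] . pi = 0
  [1/4, -7/8, 1/8, 1/4, 5/16] . pi = 0
  [3/8, 1/8, -15/16, 1/16, 5/16] . pi = 0
  [1/8, 1/8, 3/16, -3/4, 1/16] . pi = 0
  [1, 1, 1, 1, 1] . pi = 1

Solving yields:
  pi_A = 5047/26284
  pi_B = 16891/78852
  pi_C = 7873/39426
  pi_D = 2738/19713
  pi_E = 10061/39426

Verification (pi * P):
  5047/26284*1/16 + 16891/78852*5/16 + 7873/39426*5/16 + 2738/19713*1/4 + 10061/39426*1/16 = 5047/26284 = pi_A  (ok)
  5047/26284*1/4 + 16891/78852*1/8 + 7873/39426*1/8 + 2738/19713*1/4 + 10061/39426*5/16 = 16891/78852 = pi_B  (ok)
  5047/26284*3/8 + 16891/78852*1/8 + 7873/39426*1/16 + 2738/19713*1/16 + 10061/39426*5/16 = 7873/39426 = pi_C  (ok)
  5047/26284*1/8 + 16891/78852*1/8 + 7873/39426*3/16 + 2738/19713*1/4 + 10061/39426*1/16 = 2738/19713 = pi_D  (ok)
  5047/26284*3/16 + 16891/78852*5/16 + 7873/39426*5/16 + 2738/19713*3/16 + 10061/39426*1/4 = 10061/39426 = pi_E  (ok)

Answer: 5047/26284 16891/78852 7873/39426 2738/19713 10061/39426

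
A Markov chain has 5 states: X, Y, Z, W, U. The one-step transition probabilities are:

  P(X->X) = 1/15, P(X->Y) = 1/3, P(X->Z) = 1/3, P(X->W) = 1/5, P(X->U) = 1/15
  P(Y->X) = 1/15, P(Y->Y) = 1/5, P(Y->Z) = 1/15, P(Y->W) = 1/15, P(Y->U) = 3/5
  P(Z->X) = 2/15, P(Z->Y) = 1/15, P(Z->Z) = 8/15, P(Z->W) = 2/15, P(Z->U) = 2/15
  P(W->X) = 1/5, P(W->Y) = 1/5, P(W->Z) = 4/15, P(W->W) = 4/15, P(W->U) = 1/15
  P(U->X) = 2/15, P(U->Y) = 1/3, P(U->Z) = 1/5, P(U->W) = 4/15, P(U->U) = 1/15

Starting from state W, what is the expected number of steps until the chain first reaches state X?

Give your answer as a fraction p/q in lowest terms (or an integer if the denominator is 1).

Let h_i = expected steps to first reach X from state i.
Boundary: h_X = 0.
First-step equations for the other states:
  h_Y = 1 + 1/15*h_X + 1/5*h_Y + 1/15*h_Z + 1/15*h_W + 3/5*h_U
  h_Z = 1 + 2/15*h_X + 1/15*h_Y + 8/15*h_Z + 2/15*h_W + 2/15*h_U
  h_W = 1 + 1/5*h_X + 1/5*h_Y + 4/15*h_Z + 4/15*h_W + 1/15*h_U
  h_U = 1 + 2/15*h_X + 1/3*h_Y + 1/5*h_Z + 4/15*h_W + 1/15*h_U

Substituting h_X = 0 and rearranging gives the linear system (I - Q) h = 1:
  [4/5, -1/15, -1/15, -3/5] . (h_Y, h_Z, h_W, h_U) = 1
  [-1/15, 7/15, -2/15, -2/15] . (h_Y, h_Z, h_W, h_U) = 1
  [-1/5, -4/15, 11/15, -1/15] . (h_Y, h_Z, h_W, h_U) = 1
  [-1/3, -1/5, -4/15, 14/15] . (h_Y, h_Z, h_W, h_U) = 1

Solving yields:
  h_Y = 19335/2378
  h_Z = 17745/2378
  h_W = 405/58
  h_U = 9000/1189

Starting state is W, so the expected hitting time is h_W = 405/58.

Answer: 405/58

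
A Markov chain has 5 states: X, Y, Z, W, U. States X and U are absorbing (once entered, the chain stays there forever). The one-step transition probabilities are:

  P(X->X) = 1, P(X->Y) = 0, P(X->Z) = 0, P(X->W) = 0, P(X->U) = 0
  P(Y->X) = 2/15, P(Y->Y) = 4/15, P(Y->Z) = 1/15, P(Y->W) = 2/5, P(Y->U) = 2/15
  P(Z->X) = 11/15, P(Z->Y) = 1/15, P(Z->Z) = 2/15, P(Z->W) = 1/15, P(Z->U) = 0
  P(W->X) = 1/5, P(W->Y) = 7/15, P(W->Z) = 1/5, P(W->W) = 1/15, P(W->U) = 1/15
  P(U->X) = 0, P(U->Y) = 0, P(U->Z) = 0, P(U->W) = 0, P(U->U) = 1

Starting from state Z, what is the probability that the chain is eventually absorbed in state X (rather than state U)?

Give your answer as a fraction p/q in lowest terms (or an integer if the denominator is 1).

Let a_i = P(absorbed in X | start in state i).
Boundary conditions: a_X = 1, a_U = 0.
For each transient state i, a_i = sum_j P(i->j) * a_j:
  a_Y = 2/15*a_X + 4/15*a_Y + 1/15*a_Z + 2/5*a_W + 2/15*a_U
  a_Z = 11/15*a_X + 1/15*a_Y + 2/15*a_Z + 1/15*a_W + 0*a_U
  a_W = 1/5*a_X + 7/15*a_Y + 1/5*a_Z + 1/15*a_W + 1/15*a_U

Substituting a_X = 1 and a_U = 0, rearrange to (I - Q) a = r where r[i] = P(i -> X):
  [11/15, -1/15, -2/5] . (a_Y, a_Z, a_W) = 2/15
  [-1/15, 13/15, -1/15] . (a_Y, a_Z, a_W) = 11/15
  [-7/15, -1/5, 14/15] . (a_Y, a_Z, a_W) = 1/5

Solving yields:
  a_Y = 947/1384
  a_Z = 1325/1384
  a_W = 527/692

Starting state is Z, so the absorption probability is a_Z = 1325/1384.

Answer: 1325/1384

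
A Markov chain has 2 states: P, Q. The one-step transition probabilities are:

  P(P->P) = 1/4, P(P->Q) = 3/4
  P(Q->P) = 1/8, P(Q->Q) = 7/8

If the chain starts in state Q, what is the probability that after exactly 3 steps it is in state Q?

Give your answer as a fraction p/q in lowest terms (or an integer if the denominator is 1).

Computing P^3 by repeated multiplication:
P^1 =
  P: [1/4, 3/4]
  Q: [1/8, 7/8]
P^2 =
  P: [5/32, 27/32]
  Q: [9/64, 55/64]
P^3 =
  P: [37/256, 219/256]
  Q: [73/512, 439/512]

(P^3)[Q -> Q] = 439/512

Answer: 439/512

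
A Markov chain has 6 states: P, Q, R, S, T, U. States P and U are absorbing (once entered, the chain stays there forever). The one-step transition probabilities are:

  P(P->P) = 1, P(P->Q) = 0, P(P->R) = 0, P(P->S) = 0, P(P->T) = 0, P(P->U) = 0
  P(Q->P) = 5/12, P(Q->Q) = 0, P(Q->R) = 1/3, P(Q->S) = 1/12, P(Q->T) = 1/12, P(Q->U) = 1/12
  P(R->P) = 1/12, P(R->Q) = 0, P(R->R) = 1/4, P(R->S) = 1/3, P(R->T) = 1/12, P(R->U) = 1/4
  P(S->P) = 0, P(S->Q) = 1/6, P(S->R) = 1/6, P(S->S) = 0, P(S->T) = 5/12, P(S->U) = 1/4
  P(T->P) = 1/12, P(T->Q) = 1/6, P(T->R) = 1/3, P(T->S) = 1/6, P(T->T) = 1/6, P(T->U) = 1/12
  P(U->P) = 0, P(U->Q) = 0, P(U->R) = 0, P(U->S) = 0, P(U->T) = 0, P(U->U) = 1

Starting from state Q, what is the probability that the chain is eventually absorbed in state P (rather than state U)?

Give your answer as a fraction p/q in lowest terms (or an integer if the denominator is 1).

Let a_i = P(absorbed in P | start in state i).
Boundary conditions: a_P = 1, a_U = 0.
For each transient state i, a_i = sum_j P(i->j) * a_j:
  a_Q = 5/12*a_P + 0*a_Q + 1/3*a_R + 1/12*a_S + 1/12*a_T + 1/12*a_U
  a_R = 1/12*a_P + 0*a_Q + 1/4*a_R + 1/3*a_S + 1/12*a_T + 1/4*a_U
  a_S = 0*a_P + 1/6*a_Q + 1/6*a_R + 0*a_S + 5/12*a_T + 1/4*a_U
  a_T = 1/12*a_P + 1/6*a_Q + 1/3*a_R + 1/6*a_S + 1/6*a_T + 1/12*a_U

Substituting a_P = 1 and a_U = 0, rearrange to (I - Q) a = r where r[i] = P(i -> P):
  [1, -1/3, -1/12, -1/12] . (a_Q, a_R, a_S, a_T) = 5/12
  [0, 3/4, -1/3, -1/12] . (a_Q, a_R, a_S, a_T) = 1/12
  [-1/6, -1/6, 1, -5/12] . (a_Q, a_R, a_S, a_T) = 0
  [-1/6, -1/3, -1/6, 5/6] . (a_Q, a_R, a_S, a_T) = 1/12

Solving yields:
  a_Q = 4697/8210
  a_R = 1196/4105
  a_S = 1262/4105
  a_T = 1611/4105

Starting state is Q, so the absorption probability is a_Q = 4697/8210.

Answer: 4697/8210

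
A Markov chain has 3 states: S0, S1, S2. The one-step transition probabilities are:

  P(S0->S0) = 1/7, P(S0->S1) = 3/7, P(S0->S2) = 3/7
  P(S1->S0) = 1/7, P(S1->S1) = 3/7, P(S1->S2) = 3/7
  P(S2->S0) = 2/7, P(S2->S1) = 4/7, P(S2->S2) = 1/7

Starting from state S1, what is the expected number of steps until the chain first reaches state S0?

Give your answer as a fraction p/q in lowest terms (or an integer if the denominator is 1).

Let h_i = expected steps to first reach S0 from state i.
Boundary: h_S0 = 0.
First-step equations for the other states:
  h_S1 = 1 + 1/7*h_S0 + 3/7*h_S1 + 3/7*h_S2
  h_S2 = 1 + 2/7*h_S0 + 4/7*h_S1 + 1/7*h_S2

Substituting h_S0 = 0 and rearranging gives the linear system (I - Q) h = 1:
  [4/7, -3/7] . (h_S1, h_S2) = 1
  [-4/7, 6/7] . (h_S1, h_S2) = 1

Solving yields:
  h_S1 = 21/4
  h_S2 = 14/3

Starting state is S1, so the expected hitting time is h_S1 = 21/4.

Answer: 21/4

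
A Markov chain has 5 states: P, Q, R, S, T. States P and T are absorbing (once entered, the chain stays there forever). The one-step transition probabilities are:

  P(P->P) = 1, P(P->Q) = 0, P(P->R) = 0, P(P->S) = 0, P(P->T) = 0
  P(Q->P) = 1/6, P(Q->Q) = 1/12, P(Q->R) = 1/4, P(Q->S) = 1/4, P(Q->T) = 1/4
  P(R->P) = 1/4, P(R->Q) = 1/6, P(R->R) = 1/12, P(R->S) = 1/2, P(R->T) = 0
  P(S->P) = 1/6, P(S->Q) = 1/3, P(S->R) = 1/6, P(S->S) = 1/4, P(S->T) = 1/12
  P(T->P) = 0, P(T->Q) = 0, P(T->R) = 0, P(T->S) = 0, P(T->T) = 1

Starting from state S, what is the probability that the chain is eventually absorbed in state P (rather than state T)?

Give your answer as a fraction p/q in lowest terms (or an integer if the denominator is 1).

Answer: 428/687

Derivation:
Let a_i = P(absorbed in P | start in state i).
Boundary conditions: a_P = 1, a_T = 0.
For each transient state i, a_i = sum_j P(i->j) * a_j:
  a_Q = 1/6*a_P + 1/12*a_Q + 1/4*a_R + 1/4*a_S + 1/4*a_T
  a_R = 1/4*a_P + 1/6*a_Q + 1/12*a_R + 1/2*a_S + 0*a_T
  a_S = 1/6*a_P + 1/3*a_Q + 1/6*a_R + 1/4*a_S + 1/12*a_T

Substituting a_P = 1 and a_T = 0, rearrange to (I - Q) a = r where r[i] = P(i -> P):
  [11/12, -1/4, -1/4] . (a_Q, a_R, a_S) = 1/6
  [-1/6, 11/12, -1/2] . (a_Q, a_R, a_S) = 1/4
  [-1/3, -1/6, 3/4] . (a_Q, a_R, a_S) = 1/6

Solving yields:
  a_Q = 125/229
  a_R = 163/229
  a_S = 428/687

Starting state is S, so the absorption probability is a_S = 428/687.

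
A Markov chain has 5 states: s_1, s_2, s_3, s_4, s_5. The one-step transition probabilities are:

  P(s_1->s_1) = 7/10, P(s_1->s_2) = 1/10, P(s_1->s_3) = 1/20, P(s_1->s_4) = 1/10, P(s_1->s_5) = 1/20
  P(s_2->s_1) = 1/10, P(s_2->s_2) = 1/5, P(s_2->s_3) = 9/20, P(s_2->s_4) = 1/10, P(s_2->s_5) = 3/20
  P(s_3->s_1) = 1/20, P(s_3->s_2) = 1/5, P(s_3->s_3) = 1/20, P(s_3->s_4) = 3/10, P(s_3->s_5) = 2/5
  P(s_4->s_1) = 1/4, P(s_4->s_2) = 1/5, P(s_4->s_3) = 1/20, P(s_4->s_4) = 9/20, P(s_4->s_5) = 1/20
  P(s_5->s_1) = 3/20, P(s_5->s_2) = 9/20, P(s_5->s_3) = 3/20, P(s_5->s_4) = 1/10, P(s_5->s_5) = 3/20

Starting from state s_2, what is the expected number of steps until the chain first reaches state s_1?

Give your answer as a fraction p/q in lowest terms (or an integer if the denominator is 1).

Answer: 165240/21707

Derivation:
Let h_i = expected steps to first reach s_1 from state i.
Boundary: h_s_1 = 0.
First-step equations for the other states:
  h_s_2 = 1 + 1/10*h_s_1 + 1/5*h_s_2 + 9/20*h_s_3 + 1/10*h_s_4 + 3/20*h_s_5
  h_s_3 = 1 + 1/20*h_s_1 + 1/5*h_s_2 + 1/20*h_s_3 + 3/10*h_s_4 + 2/5*h_s_5
  h_s_4 = 1 + 1/4*h_s_1 + 1/5*h_s_2 + 1/20*h_s_3 + 9/20*h_s_4 + 1/20*h_s_5
  h_s_5 = 1 + 3/20*h_s_1 + 9/20*h_s_2 + 3/20*h_s_3 + 1/10*h_s_4 + 3/20*h_s_5

Substituting h_s_1 = 0 and rearranging gives the linear system (I - Q) h = 1:
  [4/5, -9/20, -1/10, -3/20] . (h_s_2, h_s_3, h_s_4, h_s_5) = 1
  [-1/5, 19/20, -3/10, -2/5] . (h_s_2, h_s_3, h_s_4, h_s_5) = 1
  [-1/5, -1/20, 11/20, -1/20] . (h_s_2, h_s_3, h_s_4, h_s_5) = 1
  [-9/20, -3/20, -1/10, 17/20] . (h_s_2, h_s_3, h_s_4, h_s_5) = 1

Solving yields:
  h_s_2 = 165240/21707
  h_s_3 = 23500/3101
  h_s_4 = 18400/3101
  h_s_5 = 157200/21707

Starting state is s_2, so the expected hitting time is h_s_2 = 165240/21707.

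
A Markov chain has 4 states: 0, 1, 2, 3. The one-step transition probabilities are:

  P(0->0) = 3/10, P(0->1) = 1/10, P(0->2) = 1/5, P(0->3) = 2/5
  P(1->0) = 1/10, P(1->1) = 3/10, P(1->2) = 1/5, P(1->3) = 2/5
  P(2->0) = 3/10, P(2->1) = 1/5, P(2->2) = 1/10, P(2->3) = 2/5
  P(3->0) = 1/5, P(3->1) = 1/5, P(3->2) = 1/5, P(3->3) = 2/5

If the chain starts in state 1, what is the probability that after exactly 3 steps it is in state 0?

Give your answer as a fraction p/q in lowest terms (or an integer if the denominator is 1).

Answer: 27/125

Derivation:
Computing P^3 by repeated multiplication:
P^1 =
  0: [3/10, 1/10, 1/5, 2/5]
  1: [1/10, 3/10, 1/5, 2/5]
  2: [3/10, 1/5, 1/10, 2/5]
  3: [1/5, 1/5, 1/5, 2/5]
P^2 =
  0: [6/25, 9/50, 9/50, 2/5]
  1: [1/5, 11/50, 9/50, 2/5]
  2: [11/50, 19/100, 19/100, 2/5]
  3: [11/50, 1/5, 9/50, 2/5]
P^3 =
  0: [28/125, 97/500, 91/500, 2/5]
  1: [27/125, 101/500, 91/500, 2/5]
  2: [111/500, 197/1000, 181/1000, 2/5]
  3: [11/50, 99/500, 91/500, 2/5]

(P^3)[1 -> 0] = 27/125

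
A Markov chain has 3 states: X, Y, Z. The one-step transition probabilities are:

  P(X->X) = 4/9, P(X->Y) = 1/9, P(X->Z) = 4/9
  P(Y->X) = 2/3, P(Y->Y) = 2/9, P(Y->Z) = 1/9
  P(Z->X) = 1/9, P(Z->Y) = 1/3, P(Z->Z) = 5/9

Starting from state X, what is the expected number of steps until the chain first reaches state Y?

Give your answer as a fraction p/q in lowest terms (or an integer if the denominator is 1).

Answer: 9/2

Derivation:
Let h_i = expected steps to first reach Y from state i.
Boundary: h_Y = 0.
First-step equations for the other states:
  h_X = 1 + 4/9*h_X + 1/9*h_Y + 4/9*h_Z
  h_Z = 1 + 1/9*h_X + 1/3*h_Y + 5/9*h_Z

Substituting h_Y = 0 and rearranging gives the linear system (I - Q) h = 1:
  [5/9, -4/9] . (h_X, h_Z) = 1
  [-1/9, 4/9] . (h_X, h_Z) = 1

Solving yields:
  h_X = 9/2
  h_Z = 27/8

Starting state is X, so the expected hitting time is h_X = 9/2.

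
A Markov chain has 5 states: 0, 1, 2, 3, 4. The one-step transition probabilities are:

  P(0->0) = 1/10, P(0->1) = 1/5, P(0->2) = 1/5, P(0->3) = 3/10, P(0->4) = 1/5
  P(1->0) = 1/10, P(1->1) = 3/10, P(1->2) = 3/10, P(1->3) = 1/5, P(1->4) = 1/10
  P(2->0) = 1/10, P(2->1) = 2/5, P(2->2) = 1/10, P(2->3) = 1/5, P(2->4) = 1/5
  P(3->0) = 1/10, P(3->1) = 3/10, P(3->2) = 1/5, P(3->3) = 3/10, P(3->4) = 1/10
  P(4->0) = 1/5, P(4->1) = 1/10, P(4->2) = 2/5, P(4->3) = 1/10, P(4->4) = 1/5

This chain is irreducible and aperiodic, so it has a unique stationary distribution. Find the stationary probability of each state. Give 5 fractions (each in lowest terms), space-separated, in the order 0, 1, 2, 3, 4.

Answer: 365/3174 895/3174 745/3174 231/1058 238/1587

Derivation:
The stationary distribution satisfies pi = pi * P, i.e.:
  pi_0 = 1/10*pi_0 + 1/10*pi_1 + 1/10*pi_2 + 1/10*pi_3 + 1/5*pi_4
  pi_1 = 1/5*pi_0 + 3/10*pi_1 + 2/5*pi_2 + 3/10*pi_3 + 1/10*pi_4
  pi_2 = 1/5*pi_0 + 3/10*pi_1 + 1/10*pi_2 + 1/5*pi_3 + 2/5*pi_4
  pi_3 = 3/10*pi_0 + 1/5*pi_1 + 1/5*pi_2 + 3/10*pi_3 + 1/10*pi_4
  pi_4 = 1/5*pi_0 + 1/10*pi_1 + 1/5*pi_2 + 1/10*pi_3 + 1/5*pi_4
with normalization: pi_0 + pi_1 + pi_2 + pi_3 + pi_4 = 1.

Using the first 4 balance equations plus normalization, the linear system A*pi = b is:
  [-9/10, 1/10, 1/10, 1/10, 1/5] . pi = 0
  [1/5, -7/10, 2/5, 3/10, 1/10] . pi = 0
  [1/5, 3/10, -9/10, 1/5, 2/5] . pi = 0
  [3/10, 1/5, 1/5, -7/10, 1/10] . pi = 0
  [1, 1, 1, 1, 1] . pi = 1

Solving yields:
  pi_0 = 365/3174
  pi_1 = 895/3174
  pi_2 = 745/3174
  pi_3 = 231/1058
  pi_4 = 238/1587

Verification (pi * P):
  365/3174*1/10 + 895/3174*1/10 + 745/3174*1/10 + 231/1058*1/10 + 238/1587*1/5 = 365/3174 = pi_0  (ok)
  365/3174*1/5 + 895/3174*3/10 + 745/3174*2/5 + 231/1058*3/10 + 238/1587*1/10 = 895/3174 = pi_1  (ok)
  365/3174*1/5 + 895/3174*3/10 + 745/3174*1/10 + 231/1058*1/5 + 238/1587*2/5 = 745/3174 = pi_2  (ok)
  365/3174*3/10 + 895/3174*1/5 + 745/3174*1/5 + 231/1058*3/10 + 238/1587*1/10 = 231/1058 = pi_3  (ok)
  365/3174*1/5 + 895/3174*1/10 + 745/3174*1/5 + 231/1058*1/10 + 238/1587*1/5 = 238/1587 = pi_4  (ok)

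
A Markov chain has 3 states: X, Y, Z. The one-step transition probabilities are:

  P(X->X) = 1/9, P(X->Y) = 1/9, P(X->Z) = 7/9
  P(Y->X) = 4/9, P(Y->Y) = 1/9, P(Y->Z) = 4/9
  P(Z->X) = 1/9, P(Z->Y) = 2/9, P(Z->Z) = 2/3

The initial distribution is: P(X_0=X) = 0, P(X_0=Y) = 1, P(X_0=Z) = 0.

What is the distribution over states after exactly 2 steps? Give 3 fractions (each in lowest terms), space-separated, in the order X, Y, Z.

Propagating the distribution step by step (d_{t+1} = d_t * P):
d_0 = (X=0, Y=1, Z=0)
  d_1[X] = 0*1/9 + 1*4/9 + 0*1/9 = 4/9
  d_1[Y] = 0*1/9 + 1*1/9 + 0*2/9 = 1/9
  d_1[Z] = 0*7/9 + 1*4/9 + 0*2/3 = 4/9
d_1 = (X=4/9, Y=1/9, Z=4/9)
  d_2[X] = 4/9*1/9 + 1/9*4/9 + 4/9*1/9 = 4/27
  d_2[Y] = 4/9*1/9 + 1/9*1/9 + 4/9*2/9 = 13/81
  d_2[Z] = 4/9*7/9 + 1/9*4/9 + 4/9*2/3 = 56/81
d_2 = (X=4/27, Y=13/81, Z=56/81)

Answer: 4/27 13/81 56/81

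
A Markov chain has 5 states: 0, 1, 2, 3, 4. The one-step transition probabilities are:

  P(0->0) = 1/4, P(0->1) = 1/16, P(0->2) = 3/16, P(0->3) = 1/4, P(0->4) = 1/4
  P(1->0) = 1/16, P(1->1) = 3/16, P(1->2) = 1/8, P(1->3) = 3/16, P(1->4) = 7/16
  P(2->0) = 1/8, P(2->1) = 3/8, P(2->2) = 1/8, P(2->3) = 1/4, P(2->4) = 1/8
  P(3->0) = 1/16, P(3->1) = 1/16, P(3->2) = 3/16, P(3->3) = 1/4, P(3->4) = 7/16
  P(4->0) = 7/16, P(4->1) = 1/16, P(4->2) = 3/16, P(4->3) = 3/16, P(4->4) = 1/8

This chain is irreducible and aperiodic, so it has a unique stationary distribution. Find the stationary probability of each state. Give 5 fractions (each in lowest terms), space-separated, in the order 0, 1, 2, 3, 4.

Answer: 1660/7857 32/243 41/243 15934/70713 18596/70713

Derivation:
The stationary distribution satisfies pi = pi * P, i.e.:
  pi_0 = 1/4*pi_0 + 1/16*pi_1 + 1/8*pi_2 + 1/16*pi_3 + 7/16*pi_4
  pi_1 = 1/16*pi_0 + 3/16*pi_1 + 3/8*pi_2 + 1/16*pi_3 + 1/16*pi_4
  pi_2 = 3/16*pi_0 + 1/8*pi_1 + 1/8*pi_2 + 3/16*pi_3 + 3/16*pi_4
  pi_3 = 1/4*pi_0 + 3/16*pi_1 + 1/4*pi_2 + 1/4*pi_3 + 3/16*pi_4
  pi_4 = 1/4*pi_0 + 7/16*pi_1 + 1/8*pi_2 + 7/16*pi_3 + 1/8*pi_4
with normalization: pi_0 + pi_1 + pi_2 + pi_3 + pi_4 = 1.

Using the first 4 balance equations plus normalization, the linear system A*pi = b is:
  [-3/4, 1/16, 1/8, 1/16, 7/16] . pi = 0
  [1/16, -13/16, 3/8, 1/16, 1/16] . pi = 0
  [3/16, 1/8, -7/8, 3/16, 3/16] . pi = 0
  [1/4, 3/16, 1/4, -3/4, 3/16] . pi = 0
  [1, 1, 1, 1, 1] . pi = 1

Solving yields:
  pi_0 = 1660/7857
  pi_1 = 32/243
  pi_2 = 41/243
  pi_3 = 15934/70713
  pi_4 = 18596/70713

Verification (pi * P):
  1660/7857*1/4 + 32/243*1/16 + 41/243*1/8 + 15934/70713*1/16 + 18596/70713*7/16 = 1660/7857 = pi_0  (ok)
  1660/7857*1/16 + 32/243*3/16 + 41/243*3/8 + 15934/70713*1/16 + 18596/70713*1/16 = 32/243 = pi_1  (ok)
  1660/7857*3/16 + 32/243*1/8 + 41/243*1/8 + 15934/70713*3/16 + 18596/70713*3/16 = 41/243 = pi_2  (ok)
  1660/7857*1/4 + 32/243*3/16 + 41/243*1/4 + 15934/70713*1/4 + 18596/70713*3/16 = 15934/70713 = pi_3  (ok)
  1660/7857*1/4 + 32/243*7/16 + 41/243*1/8 + 15934/70713*7/16 + 18596/70713*1/8 = 18596/70713 = pi_4  (ok)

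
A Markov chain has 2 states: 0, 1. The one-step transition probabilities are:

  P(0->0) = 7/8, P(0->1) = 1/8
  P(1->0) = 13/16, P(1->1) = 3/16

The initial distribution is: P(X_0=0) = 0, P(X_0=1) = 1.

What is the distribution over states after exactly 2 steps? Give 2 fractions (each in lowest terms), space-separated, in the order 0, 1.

Propagating the distribution step by step (d_{t+1} = d_t * P):
d_0 = (0=0, 1=1)
  d_1[0] = 0*7/8 + 1*13/16 = 13/16
  d_1[1] = 0*1/8 + 1*3/16 = 3/16
d_1 = (0=13/16, 1=3/16)
  d_2[0] = 13/16*7/8 + 3/16*13/16 = 221/256
  d_2[1] = 13/16*1/8 + 3/16*3/16 = 35/256
d_2 = (0=221/256, 1=35/256)

Answer: 221/256 35/256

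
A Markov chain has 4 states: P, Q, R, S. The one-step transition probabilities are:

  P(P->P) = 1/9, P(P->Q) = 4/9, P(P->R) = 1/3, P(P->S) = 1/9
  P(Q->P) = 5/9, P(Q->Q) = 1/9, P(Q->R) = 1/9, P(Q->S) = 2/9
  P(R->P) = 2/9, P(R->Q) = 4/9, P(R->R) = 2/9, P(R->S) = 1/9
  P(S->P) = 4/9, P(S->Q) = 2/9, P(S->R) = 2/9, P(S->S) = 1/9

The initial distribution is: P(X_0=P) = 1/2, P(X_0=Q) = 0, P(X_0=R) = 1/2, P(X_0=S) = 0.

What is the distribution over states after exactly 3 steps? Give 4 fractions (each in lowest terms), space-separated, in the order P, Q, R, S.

Propagating the distribution step by step (d_{t+1} = d_t * P):
d_0 = (P=1/2, Q=0, R=1/2, S=0)
  d_1[P] = 1/2*1/9 + 0*5/9 + 1/2*2/9 + 0*4/9 = 1/6
  d_1[Q] = 1/2*4/9 + 0*1/9 + 1/2*4/9 + 0*2/9 = 4/9
  d_1[R] = 1/2*1/3 + 0*1/9 + 1/2*2/9 + 0*2/9 = 5/18
  d_1[S] = 1/2*1/9 + 0*2/9 + 1/2*1/9 + 0*1/9 = 1/9
d_1 = (P=1/6, Q=4/9, R=5/18, S=1/9)
  d_2[P] = 1/6*1/9 + 4/9*5/9 + 5/18*2/9 + 1/9*4/9 = 61/162
  d_2[Q] = 1/6*4/9 + 4/9*1/9 + 5/18*4/9 + 1/9*2/9 = 22/81
  d_2[R] = 1/6*1/3 + 4/9*1/9 + 5/18*2/9 + 1/9*2/9 = 31/162
  d_2[S] = 1/6*1/9 + 4/9*2/9 + 5/18*1/9 + 1/9*1/9 = 13/81
d_2 = (P=61/162, Q=22/81, R=31/162, S=13/81)
  d_3[P] = 61/162*1/9 + 22/81*5/9 + 31/162*2/9 + 13/81*4/9 = 149/486
  d_3[Q] = 61/162*4/9 + 22/81*1/9 + 31/162*4/9 + 13/81*2/9 = 232/729
  d_3[R] = 61/162*1/3 + 22/81*1/9 + 31/162*2/9 + 13/81*2/9 = 341/1458
  d_3[S] = 61/162*1/9 + 22/81*2/9 + 31/162*1/9 + 13/81*1/9 = 103/729
d_3 = (P=149/486, Q=232/729, R=341/1458, S=103/729)

Answer: 149/486 232/729 341/1458 103/729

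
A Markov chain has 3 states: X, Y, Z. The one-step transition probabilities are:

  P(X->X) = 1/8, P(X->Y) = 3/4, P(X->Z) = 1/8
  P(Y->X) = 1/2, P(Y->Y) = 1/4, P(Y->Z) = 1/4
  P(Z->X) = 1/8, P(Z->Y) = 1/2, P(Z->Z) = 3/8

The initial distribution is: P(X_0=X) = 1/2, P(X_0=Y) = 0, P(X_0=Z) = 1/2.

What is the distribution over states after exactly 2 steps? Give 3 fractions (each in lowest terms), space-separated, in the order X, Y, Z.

Propagating the distribution step by step (d_{t+1} = d_t * P):
d_0 = (X=1/2, Y=0, Z=1/2)
  d_1[X] = 1/2*1/8 + 0*1/2 + 1/2*1/8 = 1/8
  d_1[Y] = 1/2*3/4 + 0*1/4 + 1/2*1/2 = 5/8
  d_1[Z] = 1/2*1/8 + 0*1/4 + 1/2*3/8 = 1/4
d_1 = (X=1/8, Y=5/8, Z=1/4)
  d_2[X] = 1/8*1/8 + 5/8*1/2 + 1/4*1/8 = 23/64
  d_2[Y] = 1/8*3/4 + 5/8*1/4 + 1/4*1/2 = 3/8
  d_2[Z] = 1/8*1/8 + 5/8*1/4 + 1/4*3/8 = 17/64
d_2 = (X=23/64, Y=3/8, Z=17/64)

Answer: 23/64 3/8 17/64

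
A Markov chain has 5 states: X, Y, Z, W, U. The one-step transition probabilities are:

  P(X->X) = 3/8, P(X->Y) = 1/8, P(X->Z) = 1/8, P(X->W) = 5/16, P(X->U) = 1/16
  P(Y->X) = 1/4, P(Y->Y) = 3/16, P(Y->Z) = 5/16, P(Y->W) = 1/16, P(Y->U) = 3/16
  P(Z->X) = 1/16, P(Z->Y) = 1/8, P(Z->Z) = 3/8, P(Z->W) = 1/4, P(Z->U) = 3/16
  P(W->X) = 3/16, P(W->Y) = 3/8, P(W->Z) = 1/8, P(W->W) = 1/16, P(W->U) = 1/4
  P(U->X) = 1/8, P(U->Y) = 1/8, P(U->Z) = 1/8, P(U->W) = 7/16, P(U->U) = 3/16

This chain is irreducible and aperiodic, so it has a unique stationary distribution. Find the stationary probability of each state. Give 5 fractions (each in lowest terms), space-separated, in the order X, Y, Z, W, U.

Answer: 861/4328 311/1623 1393/6492 473/2164 763/4328

Derivation:
The stationary distribution satisfies pi = pi * P, i.e.:
  pi_X = 3/8*pi_X + 1/4*pi_Y + 1/16*pi_Z + 3/16*pi_W + 1/8*pi_U
  pi_Y = 1/8*pi_X + 3/16*pi_Y + 1/8*pi_Z + 3/8*pi_W + 1/8*pi_U
  pi_Z = 1/8*pi_X + 5/16*pi_Y + 3/8*pi_Z + 1/8*pi_W + 1/8*pi_U
  pi_W = 5/16*pi_X + 1/16*pi_Y + 1/4*pi_Z + 1/16*pi_W + 7/16*pi_U
  pi_U = 1/16*pi_X + 3/16*pi_Y + 3/16*pi_Z + 1/4*pi_W + 3/16*pi_U
with normalization: pi_X + pi_Y + pi_Z + pi_W + pi_U = 1.

Using the first 4 balance equations plus normalization, the linear system A*pi = b is:
  [-5/8, 1/4, 1/16, 3/16, 1/8] . pi = 0
  [1/8, -13/16, 1/8, 3/8, 1/8] . pi = 0
  [1/8, 5/16, -5/8, 1/8, 1/8] . pi = 0
  [5/16, 1/16, 1/4, -15/16, 7/16] . pi = 0
  [1, 1, 1, 1, 1] . pi = 1

Solving yields:
  pi_X = 861/4328
  pi_Y = 311/1623
  pi_Z = 1393/6492
  pi_W = 473/2164
  pi_U = 763/4328

Verification (pi * P):
  861/4328*3/8 + 311/1623*1/4 + 1393/6492*1/16 + 473/2164*3/16 + 763/4328*1/8 = 861/4328 = pi_X  (ok)
  861/4328*1/8 + 311/1623*3/16 + 1393/6492*1/8 + 473/2164*3/8 + 763/4328*1/8 = 311/1623 = pi_Y  (ok)
  861/4328*1/8 + 311/1623*5/16 + 1393/6492*3/8 + 473/2164*1/8 + 763/4328*1/8 = 1393/6492 = pi_Z  (ok)
  861/4328*5/16 + 311/1623*1/16 + 1393/6492*1/4 + 473/2164*1/16 + 763/4328*7/16 = 473/2164 = pi_W  (ok)
  861/4328*1/16 + 311/1623*3/16 + 1393/6492*3/16 + 473/2164*1/4 + 763/4328*3/16 = 763/4328 = pi_U  (ok)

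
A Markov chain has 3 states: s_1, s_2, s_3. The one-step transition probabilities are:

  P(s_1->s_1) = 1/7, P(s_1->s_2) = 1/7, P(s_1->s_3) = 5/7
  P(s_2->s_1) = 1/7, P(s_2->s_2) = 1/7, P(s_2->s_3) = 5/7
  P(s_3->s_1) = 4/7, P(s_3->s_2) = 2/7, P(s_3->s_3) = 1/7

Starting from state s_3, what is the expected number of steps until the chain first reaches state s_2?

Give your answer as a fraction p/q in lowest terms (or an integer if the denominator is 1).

Let h_i = expected steps to first reach s_2 from state i.
Boundary: h_s_2 = 0.
First-step equations for the other states:
  h_s_1 = 1 + 1/7*h_s_1 + 1/7*h_s_2 + 5/7*h_s_3
  h_s_3 = 1 + 4/7*h_s_1 + 2/7*h_s_2 + 1/7*h_s_3

Substituting h_s_2 = 0 and rearranging gives the linear system (I - Q) h = 1:
  [6/7, -5/7] . (h_s_1, h_s_3) = 1
  [-4/7, 6/7] . (h_s_1, h_s_3) = 1

Solving yields:
  h_s_1 = 77/16
  h_s_3 = 35/8

Starting state is s_3, so the expected hitting time is h_s_3 = 35/8.

Answer: 35/8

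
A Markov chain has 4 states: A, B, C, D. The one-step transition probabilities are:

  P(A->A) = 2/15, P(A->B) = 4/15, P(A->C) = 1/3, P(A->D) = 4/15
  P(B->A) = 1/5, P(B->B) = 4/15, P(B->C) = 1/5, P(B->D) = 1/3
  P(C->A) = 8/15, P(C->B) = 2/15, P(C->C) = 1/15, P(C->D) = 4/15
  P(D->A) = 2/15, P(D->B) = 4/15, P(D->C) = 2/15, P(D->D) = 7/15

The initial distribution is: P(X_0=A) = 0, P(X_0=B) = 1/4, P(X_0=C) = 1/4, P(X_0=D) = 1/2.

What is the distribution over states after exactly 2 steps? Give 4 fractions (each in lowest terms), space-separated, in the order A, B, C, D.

Answer: 91/450 56/225 19/100 323/900

Derivation:
Propagating the distribution step by step (d_{t+1} = d_t * P):
d_0 = (A=0, B=1/4, C=1/4, D=1/2)
  d_1[A] = 0*2/15 + 1/4*1/5 + 1/4*8/15 + 1/2*2/15 = 1/4
  d_1[B] = 0*4/15 + 1/4*4/15 + 1/4*2/15 + 1/2*4/15 = 7/30
  d_1[C] = 0*1/3 + 1/4*1/5 + 1/4*1/15 + 1/2*2/15 = 2/15
  d_1[D] = 0*4/15 + 1/4*1/3 + 1/4*4/15 + 1/2*7/15 = 23/60
d_1 = (A=1/4, B=7/30, C=2/15, D=23/60)
  d_2[A] = 1/4*2/15 + 7/30*1/5 + 2/15*8/15 + 23/60*2/15 = 91/450
  d_2[B] = 1/4*4/15 + 7/30*4/15 + 2/15*2/15 + 23/60*4/15 = 56/225
  d_2[C] = 1/4*1/3 + 7/30*1/5 + 2/15*1/15 + 23/60*2/15 = 19/100
  d_2[D] = 1/4*4/15 + 7/30*1/3 + 2/15*4/15 + 23/60*7/15 = 323/900
d_2 = (A=91/450, B=56/225, C=19/100, D=323/900)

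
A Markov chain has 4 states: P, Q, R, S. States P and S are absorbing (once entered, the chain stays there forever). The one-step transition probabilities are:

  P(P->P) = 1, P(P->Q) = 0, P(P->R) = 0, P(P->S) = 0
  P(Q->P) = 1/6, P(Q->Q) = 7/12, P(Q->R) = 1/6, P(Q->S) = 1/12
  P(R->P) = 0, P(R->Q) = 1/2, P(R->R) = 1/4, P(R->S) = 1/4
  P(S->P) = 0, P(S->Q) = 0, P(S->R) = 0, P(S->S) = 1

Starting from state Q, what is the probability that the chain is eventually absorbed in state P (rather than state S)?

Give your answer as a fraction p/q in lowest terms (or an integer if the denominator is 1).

Let a_i = P(absorbed in P | start in state i).
Boundary conditions: a_P = 1, a_S = 0.
For each transient state i, a_i = sum_j P(i->j) * a_j:
  a_Q = 1/6*a_P + 7/12*a_Q + 1/6*a_R + 1/12*a_S
  a_R = 0*a_P + 1/2*a_Q + 1/4*a_R + 1/4*a_S

Substituting a_P = 1 and a_S = 0, rearrange to (I - Q) a = r where r[i] = P(i -> P):
  [5/12, -1/6] . (a_Q, a_R) = 1/6
  [-1/2, 3/4] . (a_Q, a_R) = 0

Solving yields:
  a_Q = 6/11
  a_R = 4/11

Starting state is Q, so the absorption probability is a_Q = 6/11.

Answer: 6/11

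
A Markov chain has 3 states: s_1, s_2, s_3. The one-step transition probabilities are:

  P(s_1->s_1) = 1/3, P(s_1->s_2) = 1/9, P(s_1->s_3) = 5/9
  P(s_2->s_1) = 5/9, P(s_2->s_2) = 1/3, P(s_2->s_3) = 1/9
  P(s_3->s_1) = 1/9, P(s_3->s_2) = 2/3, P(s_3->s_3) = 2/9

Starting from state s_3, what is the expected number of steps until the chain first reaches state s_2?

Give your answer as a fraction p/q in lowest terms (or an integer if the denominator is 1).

Answer: 63/37

Derivation:
Let h_i = expected steps to first reach s_2 from state i.
Boundary: h_s_2 = 0.
First-step equations for the other states:
  h_s_1 = 1 + 1/3*h_s_1 + 1/9*h_s_2 + 5/9*h_s_3
  h_s_3 = 1 + 1/9*h_s_1 + 2/3*h_s_2 + 2/9*h_s_3

Substituting h_s_2 = 0 and rearranging gives the linear system (I - Q) h = 1:
  [2/3, -5/9] . (h_s_1, h_s_3) = 1
  [-1/9, 7/9] . (h_s_1, h_s_3) = 1

Solving yields:
  h_s_1 = 108/37
  h_s_3 = 63/37

Starting state is s_3, so the expected hitting time is h_s_3 = 63/37.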